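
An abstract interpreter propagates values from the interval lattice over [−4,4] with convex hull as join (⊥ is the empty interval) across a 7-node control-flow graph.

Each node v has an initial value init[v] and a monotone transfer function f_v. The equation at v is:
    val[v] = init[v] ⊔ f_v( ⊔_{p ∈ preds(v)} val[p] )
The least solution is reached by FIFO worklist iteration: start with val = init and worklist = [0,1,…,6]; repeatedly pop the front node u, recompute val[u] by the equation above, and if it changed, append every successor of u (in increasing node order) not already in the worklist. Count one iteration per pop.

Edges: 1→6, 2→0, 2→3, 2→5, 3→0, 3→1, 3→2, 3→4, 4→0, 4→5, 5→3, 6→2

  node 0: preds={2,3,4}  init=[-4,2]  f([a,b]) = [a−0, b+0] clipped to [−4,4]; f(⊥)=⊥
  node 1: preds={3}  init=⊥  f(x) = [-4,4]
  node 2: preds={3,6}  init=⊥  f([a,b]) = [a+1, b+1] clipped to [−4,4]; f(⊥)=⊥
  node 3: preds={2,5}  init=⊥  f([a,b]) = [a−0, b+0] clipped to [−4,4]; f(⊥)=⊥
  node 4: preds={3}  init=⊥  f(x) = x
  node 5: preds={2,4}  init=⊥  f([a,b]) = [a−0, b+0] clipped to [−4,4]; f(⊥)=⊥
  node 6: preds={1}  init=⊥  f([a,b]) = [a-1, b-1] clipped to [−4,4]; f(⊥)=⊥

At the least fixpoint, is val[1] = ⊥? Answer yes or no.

Worklist (18 pops):
  #1 pop 0: in=⊥ → [-4,2] (no change)
  #2 pop 1: in=⊥ → [-4,4] (was ⊥); enqueue []
  #3 pop 2: in=⊥ → ⊥ (no change)
  #4 pop 3: in=⊥ → ⊥ (no change)
  #5 pop 4: in=⊥ → ⊥ (no change)
  #6 pop 5: in=⊥ → ⊥ (no change)
  #7 pop 6: in=[-4,4] → [-4,3] (was ⊥); enqueue [2]
  #8 pop 2: in=[-4,3] → [-3,4] (was ⊥); enqueue [0,3,5]
  #9 pop 0: in=[-3,4] → [-4,4] (was [-4,2]); enqueue []
  #10 pop 3: in=[-3,4] → [-3,4] (was ⊥); enqueue [0,1,2,4]
  #11 pop 5: in=[-3,4] → [-3,4] (was ⊥); enqueue [3]
  #12 pop 0: in=[-3,4] → [-4,4] (no change)
  #13 pop 1: in=[-3,4] → [-4,4] (no change)
  #14 pop 2: in=[-4,4] → [-3,4] (no change)
  #15 pop 4: in=[-3,4] → [-3,4] (was ⊥); enqueue [0,5]
  #16 pop 3: in=[-3,4] → [-3,4] (no change)
  #17 pop 0: in=[-3,4] → [-4,4] (no change)
  #18 pop 5: in=[-3,4] → [-3,4] (no change)

Fixpoint:
  val[0] = [-4,4]
  val[1] = [-4,4]
  val[2] = [-3,4]
  val[3] = [-3,4]
  val[4] = [-3,4]
  val[5] = [-3,4]
  val[6] = [-4,3]

no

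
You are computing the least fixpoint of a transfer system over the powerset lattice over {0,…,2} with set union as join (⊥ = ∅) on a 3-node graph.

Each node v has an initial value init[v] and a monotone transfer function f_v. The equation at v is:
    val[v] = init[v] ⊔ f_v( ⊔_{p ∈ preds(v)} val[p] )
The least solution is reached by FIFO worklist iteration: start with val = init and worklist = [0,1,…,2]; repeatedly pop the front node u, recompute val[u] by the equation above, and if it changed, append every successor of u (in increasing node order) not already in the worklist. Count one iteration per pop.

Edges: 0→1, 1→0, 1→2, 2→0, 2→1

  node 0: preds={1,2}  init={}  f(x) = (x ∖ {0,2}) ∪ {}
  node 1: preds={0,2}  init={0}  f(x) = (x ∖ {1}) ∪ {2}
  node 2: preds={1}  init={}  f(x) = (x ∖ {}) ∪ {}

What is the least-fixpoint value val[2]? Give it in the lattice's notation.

Worklist (5 pops):
  #1 pop 0: in={0} → {} (no change)
  #2 pop 1: in={} → {0,2} (was {0}); enqueue [0]
  #3 pop 2: in={0,2} → {0,2} (was {}); enqueue [1]
  #4 pop 0: in={0,2} → {} (no change)
  #5 pop 1: in={0,2} → {0,2} (no change)

Fixpoint:
  val[0] = {}
  val[1] = {0,2}
  val[2] = {0,2}

{0,2}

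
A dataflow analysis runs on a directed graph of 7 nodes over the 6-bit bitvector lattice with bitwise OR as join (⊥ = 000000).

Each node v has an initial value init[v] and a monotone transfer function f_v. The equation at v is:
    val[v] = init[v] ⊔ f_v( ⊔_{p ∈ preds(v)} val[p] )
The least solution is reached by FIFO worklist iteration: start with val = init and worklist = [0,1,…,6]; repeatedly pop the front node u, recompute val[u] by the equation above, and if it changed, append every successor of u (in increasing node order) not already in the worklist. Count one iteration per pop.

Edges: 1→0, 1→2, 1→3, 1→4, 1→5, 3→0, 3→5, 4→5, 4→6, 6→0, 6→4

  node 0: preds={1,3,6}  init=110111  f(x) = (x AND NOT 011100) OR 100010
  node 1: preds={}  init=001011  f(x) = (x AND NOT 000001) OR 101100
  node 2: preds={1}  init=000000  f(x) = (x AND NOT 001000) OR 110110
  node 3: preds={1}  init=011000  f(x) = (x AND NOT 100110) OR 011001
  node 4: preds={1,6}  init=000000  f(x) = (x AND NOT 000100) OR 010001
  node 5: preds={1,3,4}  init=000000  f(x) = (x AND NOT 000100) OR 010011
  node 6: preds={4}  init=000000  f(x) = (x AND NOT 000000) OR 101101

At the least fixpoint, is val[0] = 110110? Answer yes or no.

Worklist (9 pops):
  #1 pop 0: in=011011 → 110111 (no change)
  #2 pop 1: in=000000 → 101111 (was 001011); enqueue [0]
  #3 pop 2: in=101111 → 110111 (was 000000); enqueue []
  #4 pop 3: in=101111 → 011001 (was 011000); enqueue []
  #5 pop 4: in=101111 → 111011 (was 000000); enqueue []
  #6 pop 5: in=111111 → 111011 (was 000000); enqueue []
  #7 pop 6: in=111011 → 111111 (was 000000); enqueue [4]
  #8 pop 0: in=111111 → 110111 (no change)
  #9 pop 4: in=111111 → 111011 (no change)

Fixpoint:
  val[0] = 110111
  val[1] = 101111
  val[2] = 110111
  val[3] = 011001
  val[4] = 111011
  val[5] = 111011
  val[6] = 111111

no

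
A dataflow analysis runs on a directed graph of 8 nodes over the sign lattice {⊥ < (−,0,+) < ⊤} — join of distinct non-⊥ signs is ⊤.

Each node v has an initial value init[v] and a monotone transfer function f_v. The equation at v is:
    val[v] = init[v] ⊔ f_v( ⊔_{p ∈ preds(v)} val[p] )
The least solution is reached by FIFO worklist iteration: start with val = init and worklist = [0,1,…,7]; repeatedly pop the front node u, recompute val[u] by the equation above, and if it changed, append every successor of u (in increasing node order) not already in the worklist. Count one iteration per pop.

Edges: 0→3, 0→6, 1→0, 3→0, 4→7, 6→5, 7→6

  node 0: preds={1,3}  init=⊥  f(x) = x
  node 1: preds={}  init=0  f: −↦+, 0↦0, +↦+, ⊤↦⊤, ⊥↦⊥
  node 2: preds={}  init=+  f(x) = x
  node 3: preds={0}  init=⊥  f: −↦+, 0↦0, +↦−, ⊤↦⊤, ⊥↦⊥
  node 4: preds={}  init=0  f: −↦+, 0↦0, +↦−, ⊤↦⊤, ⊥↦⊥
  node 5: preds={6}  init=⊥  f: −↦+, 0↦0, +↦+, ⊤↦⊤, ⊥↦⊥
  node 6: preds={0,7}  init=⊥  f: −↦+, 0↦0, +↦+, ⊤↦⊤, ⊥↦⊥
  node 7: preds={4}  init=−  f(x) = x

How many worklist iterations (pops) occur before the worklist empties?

Trace (11 dequeues):
  [1] u=0 | in 0 | out 0 | prev ⊥ | push {}
  [2] u=1 | in ⊥ | out 0 | ==
  [3] u=2 | in ⊥ | out + | ==
  [4] u=3 | in 0 | out 0 | prev ⊥ | push {0}
  [5] u=4 | in ⊥ | out 0 | ==
  [6] u=5 | in ⊥ | out ⊥ | ==
  [7] u=6 | in ⊤ | out ⊤ | prev ⊥ | push {5}
  [8] u=7 | in 0 | out ⊤ | prev − | push {6}
  [9] u=0 | in 0 | out 0 | ==
  [10] u=5 | in ⊤ | out ⊤ | prev ⊥ | push {}
  [11] u=6 | in ⊤ | out ⊤ | ==

Converged values:
  [0] 0
  [1] 0
  [2] +
  [3] 0
  [4] 0
  [5] ⊤
  [6] ⊤
  [7] ⊤

11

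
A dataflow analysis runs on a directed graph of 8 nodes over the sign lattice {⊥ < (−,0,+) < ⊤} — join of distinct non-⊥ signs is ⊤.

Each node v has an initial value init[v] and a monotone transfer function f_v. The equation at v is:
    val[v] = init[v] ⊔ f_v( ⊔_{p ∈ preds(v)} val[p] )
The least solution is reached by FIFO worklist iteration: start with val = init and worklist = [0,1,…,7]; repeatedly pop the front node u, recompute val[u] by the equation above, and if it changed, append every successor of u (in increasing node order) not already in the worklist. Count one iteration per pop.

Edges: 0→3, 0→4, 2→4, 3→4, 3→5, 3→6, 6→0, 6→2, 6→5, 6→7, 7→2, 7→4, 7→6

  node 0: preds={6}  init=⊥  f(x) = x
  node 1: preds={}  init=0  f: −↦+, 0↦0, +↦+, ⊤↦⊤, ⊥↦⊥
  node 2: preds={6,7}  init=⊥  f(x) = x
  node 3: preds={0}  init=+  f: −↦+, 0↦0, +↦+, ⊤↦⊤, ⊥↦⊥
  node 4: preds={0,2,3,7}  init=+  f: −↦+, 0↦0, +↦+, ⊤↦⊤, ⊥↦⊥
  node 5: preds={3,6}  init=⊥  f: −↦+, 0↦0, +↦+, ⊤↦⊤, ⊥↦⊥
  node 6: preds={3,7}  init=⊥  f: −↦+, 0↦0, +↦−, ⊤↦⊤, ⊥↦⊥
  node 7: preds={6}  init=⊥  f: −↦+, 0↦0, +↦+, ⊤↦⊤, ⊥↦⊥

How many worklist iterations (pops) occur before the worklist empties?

Iteration log — 14 steps:
  step 1. node 0  ⊔preds=⊥  new=⊥  stable
  step 2. node 1  ⊔preds=⊥  new=0  stable
  step 3. node 2  ⊔preds=⊥  new=⊥  stable
  step 4. node 3  ⊔preds=⊥  new=+  stable
  step 5. node 4  ⊔preds=+  new=+  stable
  step 6. node 5  ⊔preds=+  new=+  old=⊥  +wl: 
  step 7. node 6  ⊔preds=+  new=−  old=⊥  +wl: 0,2,5
  step 8. node 7  ⊔preds=−  new=+  old=⊥  +wl: 4,6
  step 9. node 0  ⊔preds=−  new=−  old=⊥  +wl: 3
  step 10. node 2  ⊔preds=⊤  new=⊤  old=⊥  +wl: 
  step 11. node 5  ⊔preds=⊤  new=⊤  old=+  +wl: 
  step 12. node 4  ⊔preds=⊤  new=⊤  old=+  +wl: 
  step 13. node 6  ⊔preds=+  new=−  stable
  step 14. node 3  ⊔preds=−  new=+  stable

Least fixpoint reached:
  node 0: −
  node 1: 0
  node 2: ⊤
  node 3: +
  node 4: ⊤
  node 5: ⊤
  node 6: −
  node 7: +

14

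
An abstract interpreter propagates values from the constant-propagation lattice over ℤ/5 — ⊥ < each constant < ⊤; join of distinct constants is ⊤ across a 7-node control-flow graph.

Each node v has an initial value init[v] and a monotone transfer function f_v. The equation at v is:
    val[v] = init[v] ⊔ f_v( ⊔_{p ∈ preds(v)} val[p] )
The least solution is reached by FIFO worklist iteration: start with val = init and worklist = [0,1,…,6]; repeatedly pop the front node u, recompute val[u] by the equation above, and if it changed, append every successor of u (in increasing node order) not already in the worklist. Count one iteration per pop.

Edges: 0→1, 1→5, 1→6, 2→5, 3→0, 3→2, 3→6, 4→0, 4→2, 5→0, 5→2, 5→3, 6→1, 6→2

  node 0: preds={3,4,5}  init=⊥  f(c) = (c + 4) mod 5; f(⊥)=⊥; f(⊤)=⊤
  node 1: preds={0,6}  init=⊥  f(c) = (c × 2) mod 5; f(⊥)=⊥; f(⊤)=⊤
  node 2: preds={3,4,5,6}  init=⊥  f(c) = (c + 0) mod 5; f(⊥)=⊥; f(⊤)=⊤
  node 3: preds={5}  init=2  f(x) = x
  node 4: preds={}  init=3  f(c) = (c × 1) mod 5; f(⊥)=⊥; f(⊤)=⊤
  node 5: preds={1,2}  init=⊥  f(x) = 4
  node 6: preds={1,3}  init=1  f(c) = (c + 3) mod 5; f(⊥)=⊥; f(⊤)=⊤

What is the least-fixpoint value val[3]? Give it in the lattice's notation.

⊤

Trace (14 dequeues):
  [1] u=0 | in ⊤ | out ⊤ | prev ⊥ | push {}
  [2] u=1 | in ⊤ | out ⊤ | prev ⊥ | push {}
  [3] u=2 | in ⊤ | out ⊤ | prev ⊥ | push {}
  [4] u=3 | in ⊥ | out 2 | ==
  [5] u=4 | in ⊥ | out 3 | ==
  [6] u=5 | in ⊤ | out 4 | prev ⊥ | push {0,2,3}
  [7] u=6 | in ⊤ | out ⊤ | prev 1 | push {1}
  [8] u=0 | in ⊤ | out ⊤ | ==
  [9] u=2 | in ⊤ | out ⊤ | ==
  [10] u=3 | in 4 | out ⊤ | prev 2 | push {0,2,6}
  [11] u=1 | in ⊤ | out ⊤ | ==
  [12] u=0 | in ⊤ | out ⊤ | ==
  [13] u=2 | in ⊤ | out ⊤ | ==
  [14] u=6 | in ⊤ | out ⊤ | ==

Converged values:
  [0] ⊤
  [1] ⊤
  [2] ⊤
  [3] ⊤
  [4] 3
  [5] 4
  [6] ⊤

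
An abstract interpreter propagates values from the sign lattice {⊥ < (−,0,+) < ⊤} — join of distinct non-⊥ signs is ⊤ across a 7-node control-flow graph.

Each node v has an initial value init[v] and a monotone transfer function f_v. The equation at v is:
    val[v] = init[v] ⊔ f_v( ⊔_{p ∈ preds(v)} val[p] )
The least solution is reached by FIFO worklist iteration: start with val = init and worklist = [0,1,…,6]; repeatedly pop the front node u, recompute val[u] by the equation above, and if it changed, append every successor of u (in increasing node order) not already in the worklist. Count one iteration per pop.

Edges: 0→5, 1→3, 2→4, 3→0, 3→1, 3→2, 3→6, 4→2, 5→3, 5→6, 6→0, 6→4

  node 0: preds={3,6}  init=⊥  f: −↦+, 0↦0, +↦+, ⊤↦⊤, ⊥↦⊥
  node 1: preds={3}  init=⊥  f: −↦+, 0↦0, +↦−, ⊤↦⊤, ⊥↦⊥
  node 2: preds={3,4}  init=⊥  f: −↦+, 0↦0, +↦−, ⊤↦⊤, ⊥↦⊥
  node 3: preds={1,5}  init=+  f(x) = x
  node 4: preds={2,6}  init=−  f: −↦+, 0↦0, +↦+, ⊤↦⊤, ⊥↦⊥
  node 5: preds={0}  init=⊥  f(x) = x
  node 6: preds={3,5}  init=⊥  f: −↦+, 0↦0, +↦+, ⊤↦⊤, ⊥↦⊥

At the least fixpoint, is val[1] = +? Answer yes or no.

Iteration log — 15 steps:
  step 1. node 0  ⊔preds=+  new=+  old=⊥  +wl: 
  step 2. node 1  ⊔preds=+  new=−  old=⊥  +wl: 
  step 3. node 2  ⊔preds=⊤  new=⊤  old=⊥  +wl: 
  step 4. node 3  ⊔preds=−  new=⊤  old=+  +wl: 0,1,2
  step 5. node 4  ⊔preds=⊤  new=⊤  old=−  +wl: 
  step 6. node 5  ⊔preds=+  new=+  old=⊥  +wl: 3
  step 7. node 6  ⊔preds=⊤  new=⊤  old=⊥  +wl: 4
  step 8. node 0  ⊔preds=⊤  new=⊤  old=+  +wl: 5
  step 9. node 1  ⊔preds=⊤  new=⊤  old=−  +wl: 
  step 10. node 2  ⊔preds=⊤  new=⊤  stable
  step 11. node 3  ⊔preds=⊤  new=⊤  stable
  step 12. node 4  ⊔preds=⊤  new=⊤  stable
  step 13. node 5  ⊔preds=⊤  new=⊤  old=+  +wl: 3,6
  step 14. node 3  ⊔preds=⊤  new=⊤  stable
  step 15. node 6  ⊔preds=⊤  new=⊤  stable

Least fixpoint reached:
  node 0: ⊤
  node 1: ⊤
  node 2: ⊤
  node 3: ⊤
  node 4: ⊤
  node 5: ⊤
  node 6: ⊤

no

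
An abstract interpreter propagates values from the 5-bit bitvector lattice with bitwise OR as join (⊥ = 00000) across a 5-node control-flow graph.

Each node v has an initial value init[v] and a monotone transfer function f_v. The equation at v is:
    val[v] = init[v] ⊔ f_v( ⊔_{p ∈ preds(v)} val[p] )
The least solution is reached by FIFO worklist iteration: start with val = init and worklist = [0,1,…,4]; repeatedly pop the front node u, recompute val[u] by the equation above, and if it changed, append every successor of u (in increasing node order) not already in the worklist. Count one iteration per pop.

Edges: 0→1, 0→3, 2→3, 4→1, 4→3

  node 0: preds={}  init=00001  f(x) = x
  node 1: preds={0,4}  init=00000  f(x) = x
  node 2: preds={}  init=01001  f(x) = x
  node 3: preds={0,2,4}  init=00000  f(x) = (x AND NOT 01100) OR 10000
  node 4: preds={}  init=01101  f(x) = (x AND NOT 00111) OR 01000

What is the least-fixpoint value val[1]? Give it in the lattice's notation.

01101

Trace (5 dequeues):
  [1] u=0 | in 00000 | out 00001 | ==
  [2] u=1 | in 01101 | out 01101 | prev 00000 | push {}
  [3] u=2 | in 00000 | out 01001 | ==
  [4] u=3 | in 01101 | out 10001 | prev 00000 | push {}
  [5] u=4 | in 00000 | out 01101 | ==

Converged values:
  [0] 00001
  [1] 01101
  [2] 01001
  [3] 10001
  [4] 01101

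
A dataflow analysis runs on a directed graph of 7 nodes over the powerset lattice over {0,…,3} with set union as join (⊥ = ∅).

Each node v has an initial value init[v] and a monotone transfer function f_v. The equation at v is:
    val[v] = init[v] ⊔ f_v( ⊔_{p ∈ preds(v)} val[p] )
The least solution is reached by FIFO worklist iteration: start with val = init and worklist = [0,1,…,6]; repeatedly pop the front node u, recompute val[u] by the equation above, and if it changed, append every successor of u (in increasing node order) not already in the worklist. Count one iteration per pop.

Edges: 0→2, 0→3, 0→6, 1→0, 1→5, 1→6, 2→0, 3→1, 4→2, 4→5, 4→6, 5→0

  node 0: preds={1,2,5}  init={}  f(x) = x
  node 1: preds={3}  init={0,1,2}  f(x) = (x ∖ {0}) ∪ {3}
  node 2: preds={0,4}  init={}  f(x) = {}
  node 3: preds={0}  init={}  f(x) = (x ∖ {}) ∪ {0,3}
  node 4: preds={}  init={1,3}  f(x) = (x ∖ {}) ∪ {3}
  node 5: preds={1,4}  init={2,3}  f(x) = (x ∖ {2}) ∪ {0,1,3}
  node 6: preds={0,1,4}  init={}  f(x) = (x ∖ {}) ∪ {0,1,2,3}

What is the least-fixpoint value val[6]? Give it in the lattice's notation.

{0,1,2,3}

Trace (9 dequeues):
  [1] u=0 | in {0,1,2,3} | out {0,1,2,3} | prev {} | push {}
  [2] u=1 | in {} | out {0,1,2,3} | prev {0,1,2} | push {0}
  [3] u=2 | in {0,1,2,3} | out {} | ==
  [4] u=3 | in {0,1,2,3} | out {0,1,2,3} | prev {} | push {1}
  [5] u=4 | in {} | out {1,3} | ==
  [6] u=5 | in {0,1,2,3} | out {0,1,2,3} | prev {2,3} | push {}
  [7] u=6 | in {0,1,2,3} | out {0,1,2,3} | prev {} | push {}
  [8] u=0 | in {0,1,2,3} | out {0,1,2,3} | ==
  [9] u=1 | in {0,1,2,3} | out {0,1,2,3} | ==

Converged values:
  [0] {0,1,2,3}
  [1] {0,1,2,3}
  [2] {}
  [3] {0,1,2,3}
  [4] {1,3}
  [5] {0,1,2,3}
  [6] {0,1,2,3}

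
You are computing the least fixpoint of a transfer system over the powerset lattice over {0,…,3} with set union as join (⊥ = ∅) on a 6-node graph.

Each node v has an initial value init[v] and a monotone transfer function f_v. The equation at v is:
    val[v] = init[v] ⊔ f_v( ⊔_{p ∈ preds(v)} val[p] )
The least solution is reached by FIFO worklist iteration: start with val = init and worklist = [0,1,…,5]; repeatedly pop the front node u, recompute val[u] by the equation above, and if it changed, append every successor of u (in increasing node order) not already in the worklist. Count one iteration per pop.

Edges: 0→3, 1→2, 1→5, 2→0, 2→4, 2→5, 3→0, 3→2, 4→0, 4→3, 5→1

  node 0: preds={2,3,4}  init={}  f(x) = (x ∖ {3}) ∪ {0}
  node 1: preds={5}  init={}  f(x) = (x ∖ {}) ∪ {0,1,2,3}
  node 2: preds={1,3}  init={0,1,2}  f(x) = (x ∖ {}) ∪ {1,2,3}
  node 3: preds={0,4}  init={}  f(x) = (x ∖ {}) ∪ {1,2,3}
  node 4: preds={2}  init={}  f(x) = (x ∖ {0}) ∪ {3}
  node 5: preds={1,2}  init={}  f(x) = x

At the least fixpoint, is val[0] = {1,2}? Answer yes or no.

no

Trace (10 dequeues):
  [1] u=0 | in {0,1,2} | out {0,1,2} | prev {} | push {}
  [2] u=1 | in {} | out {0,1,2,3} | prev {} | push {}
  [3] u=2 | in {0,1,2,3} | out {0,1,2,3} | prev {0,1,2} | push {0}
  [4] u=3 | in {0,1,2} | out {0,1,2,3} | prev {} | push {2}
  [5] u=4 | in {0,1,2,3} | out {1,2,3} | prev {} | push {3}
  [6] u=5 | in {0,1,2,3} | out {0,1,2,3} | prev {} | push {1}
  [7] u=0 | in {0,1,2,3} | out {0,1,2} | ==
  [8] u=2 | in {0,1,2,3} | out {0,1,2,3} | ==
  [9] u=3 | in {0,1,2,3} | out {0,1,2,3} | ==
  [10] u=1 | in {0,1,2,3} | out {0,1,2,3} | ==

Converged values:
  [0] {0,1,2}
  [1] {0,1,2,3}
  [2] {0,1,2,3}
  [3] {0,1,2,3}
  [4] {1,2,3}
  [5] {0,1,2,3}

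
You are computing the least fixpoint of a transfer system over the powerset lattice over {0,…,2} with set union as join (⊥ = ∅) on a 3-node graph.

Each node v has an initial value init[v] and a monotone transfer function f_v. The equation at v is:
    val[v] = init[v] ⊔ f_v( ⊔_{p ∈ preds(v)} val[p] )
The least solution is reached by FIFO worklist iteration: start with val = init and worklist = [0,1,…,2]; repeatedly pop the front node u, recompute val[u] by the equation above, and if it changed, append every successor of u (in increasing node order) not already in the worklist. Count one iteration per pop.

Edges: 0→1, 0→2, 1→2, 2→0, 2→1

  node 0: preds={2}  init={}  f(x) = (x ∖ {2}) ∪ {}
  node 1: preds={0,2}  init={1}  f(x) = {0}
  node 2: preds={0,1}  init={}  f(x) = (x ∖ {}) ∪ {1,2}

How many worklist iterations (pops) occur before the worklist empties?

6

Iteration log — 6 steps:
  step 1. node 0  ⊔preds={}  new={}  stable
  step 2. node 1  ⊔preds={}  new={0,1}  old={1}  +wl: 
  step 3. node 2  ⊔preds={0,1}  new={0,1,2}  old={}  +wl: 0,1
  step 4. node 0  ⊔preds={0,1,2}  new={0,1}  old={}  +wl: 2
  step 5. node 1  ⊔preds={0,1,2}  new={0,1}  stable
  step 6. node 2  ⊔preds={0,1}  new={0,1,2}  stable

Least fixpoint reached:
  node 0: {0,1}
  node 1: {0,1}
  node 2: {0,1,2}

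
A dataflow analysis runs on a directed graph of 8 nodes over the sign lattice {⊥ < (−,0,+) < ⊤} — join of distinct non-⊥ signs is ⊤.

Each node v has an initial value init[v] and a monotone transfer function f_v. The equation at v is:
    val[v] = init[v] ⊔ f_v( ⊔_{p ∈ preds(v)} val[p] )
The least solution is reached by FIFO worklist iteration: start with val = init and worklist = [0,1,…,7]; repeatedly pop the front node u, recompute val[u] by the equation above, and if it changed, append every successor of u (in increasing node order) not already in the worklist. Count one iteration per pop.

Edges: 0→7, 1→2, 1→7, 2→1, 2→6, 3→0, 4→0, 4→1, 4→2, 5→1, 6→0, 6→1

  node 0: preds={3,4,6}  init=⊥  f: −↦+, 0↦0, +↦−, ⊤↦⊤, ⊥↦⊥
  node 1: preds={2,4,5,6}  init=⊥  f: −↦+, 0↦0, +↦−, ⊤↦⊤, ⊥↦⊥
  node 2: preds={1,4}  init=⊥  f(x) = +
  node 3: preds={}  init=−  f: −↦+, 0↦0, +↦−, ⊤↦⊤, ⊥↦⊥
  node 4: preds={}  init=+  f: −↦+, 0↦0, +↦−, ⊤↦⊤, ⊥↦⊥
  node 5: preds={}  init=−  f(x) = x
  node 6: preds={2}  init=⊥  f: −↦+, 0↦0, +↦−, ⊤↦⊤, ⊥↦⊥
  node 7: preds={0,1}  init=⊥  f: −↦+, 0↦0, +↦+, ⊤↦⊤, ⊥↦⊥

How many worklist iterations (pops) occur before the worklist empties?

Iteration log — 10 steps:
  step 1. node 0  ⊔preds=⊤  new=⊤  old=⊥  +wl: 
  step 2. node 1  ⊔preds=⊤  new=⊤  old=⊥  +wl: 
  step 3. node 2  ⊔preds=⊤  new=+  old=⊥  +wl: 1
  step 4. node 3  ⊔preds=⊥  new=−  stable
  step 5. node 4  ⊔preds=⊥  new=+  stable
  step 6. node 5  ⊔preds=⊥  new=−  stable
  step 7. node 6  ⊔preds=+  new=−  old=⊥  +wl: 0
  step 8. node 7  ⊔preds=⊤  new=⊤  old=⊥  +wl: 
  step 9. node 1  ⊔preds=⊤  new=⊤  stable
  step 10. node 0  ⊔preds=⊤  new=⊤  stable

Least fixpoint reached:
  node 0: ⊤
  node 1: ⊤
  node 2: +
  node 3: −
  node 4: +
  node 5: −
  node 6: −
  node 7: ⊤

10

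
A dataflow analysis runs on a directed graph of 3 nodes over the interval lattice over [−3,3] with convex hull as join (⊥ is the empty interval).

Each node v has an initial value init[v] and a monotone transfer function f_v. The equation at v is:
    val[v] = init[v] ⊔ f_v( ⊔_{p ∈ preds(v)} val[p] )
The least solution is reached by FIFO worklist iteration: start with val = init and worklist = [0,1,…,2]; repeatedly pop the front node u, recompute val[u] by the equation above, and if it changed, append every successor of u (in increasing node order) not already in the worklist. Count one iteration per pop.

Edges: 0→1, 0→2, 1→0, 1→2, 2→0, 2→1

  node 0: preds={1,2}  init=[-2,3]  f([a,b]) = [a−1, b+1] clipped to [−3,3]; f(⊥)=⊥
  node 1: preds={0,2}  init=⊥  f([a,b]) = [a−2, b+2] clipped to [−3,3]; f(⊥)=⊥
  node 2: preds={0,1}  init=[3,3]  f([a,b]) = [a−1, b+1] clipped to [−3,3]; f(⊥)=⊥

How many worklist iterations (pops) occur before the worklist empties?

Worklist (6 pops):
  #1 pop 0: in=[3,3] → [-2,3] (no change)
  #2 pop 1: in=[-2,3] → [-3,3] (was ⊥); enqueue [0]
  #3 pop 2: in=[-3,3] → [-3,3] (was [3,3]); enqueue [1]
  #4 pop 0: in=[-3,3] → [-3,3] (was [-2,3]); enqueue [2]
  #5 pop 1: in=[-3,3] → [-3,3] (no change)
  #6 pop 2: in=[-3,3] → [-3,3] (no change)

Fixpoint:
  val[0] = [-3,3]
  val[1] = [-3,3]
  val[2] = [-3,3]

6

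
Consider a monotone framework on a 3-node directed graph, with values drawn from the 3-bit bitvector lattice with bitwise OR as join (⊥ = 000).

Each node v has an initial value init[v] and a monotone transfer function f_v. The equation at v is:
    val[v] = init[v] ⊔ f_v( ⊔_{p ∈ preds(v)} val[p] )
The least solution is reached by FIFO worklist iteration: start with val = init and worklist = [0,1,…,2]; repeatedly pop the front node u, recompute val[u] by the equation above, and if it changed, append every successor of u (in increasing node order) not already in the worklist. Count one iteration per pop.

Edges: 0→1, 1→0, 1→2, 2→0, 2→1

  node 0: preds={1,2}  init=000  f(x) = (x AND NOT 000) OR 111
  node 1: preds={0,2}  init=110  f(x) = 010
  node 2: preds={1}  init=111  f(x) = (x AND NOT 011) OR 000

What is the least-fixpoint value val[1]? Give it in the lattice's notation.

110

Iteration log — 3 steps:
  step 1. node 0  ⊔preds=111  new=111  old=000  +wl: 
  step 2. node 1  ⊔preds=111  new=110  stable
  step 3. node 2  ⊔preds=110  new=111  stable

Least fixpoint reached:
  node 0: 111
  node 1: 110
  node 2: 111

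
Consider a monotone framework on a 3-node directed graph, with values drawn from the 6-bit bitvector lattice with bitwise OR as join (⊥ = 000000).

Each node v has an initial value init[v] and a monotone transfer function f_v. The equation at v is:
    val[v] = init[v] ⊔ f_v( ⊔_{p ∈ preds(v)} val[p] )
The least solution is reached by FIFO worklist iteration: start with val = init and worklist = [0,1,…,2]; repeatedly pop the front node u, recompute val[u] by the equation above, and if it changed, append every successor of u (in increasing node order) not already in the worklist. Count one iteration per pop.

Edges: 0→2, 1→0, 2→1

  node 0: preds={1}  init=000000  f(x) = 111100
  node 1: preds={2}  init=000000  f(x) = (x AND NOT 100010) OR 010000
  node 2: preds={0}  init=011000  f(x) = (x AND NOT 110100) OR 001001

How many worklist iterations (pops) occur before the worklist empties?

Iteration log — 6 steps:
  step 1. node 0  ⊔preds=000000  new=111100  old=000000  +wl: 
  step 2. node 1  ⊔preds=011000  new=011000  old=000000  +wl: 0
  step 3. node 2  ⊔preds=111100  new=011001  old=011000  +wl: 1
  step 4. node 0  ⊔preds=011000  new=111100  stable
  step 5. node 1  ⊔preds=011001  new=011001  old=011000  +wl: 0
  step 6. node 0  ⊔preds=011001  new=111100  stable

Least fixpoint reached:
  node 0: 111100
  node 1: 011001
  node 2: 011001

6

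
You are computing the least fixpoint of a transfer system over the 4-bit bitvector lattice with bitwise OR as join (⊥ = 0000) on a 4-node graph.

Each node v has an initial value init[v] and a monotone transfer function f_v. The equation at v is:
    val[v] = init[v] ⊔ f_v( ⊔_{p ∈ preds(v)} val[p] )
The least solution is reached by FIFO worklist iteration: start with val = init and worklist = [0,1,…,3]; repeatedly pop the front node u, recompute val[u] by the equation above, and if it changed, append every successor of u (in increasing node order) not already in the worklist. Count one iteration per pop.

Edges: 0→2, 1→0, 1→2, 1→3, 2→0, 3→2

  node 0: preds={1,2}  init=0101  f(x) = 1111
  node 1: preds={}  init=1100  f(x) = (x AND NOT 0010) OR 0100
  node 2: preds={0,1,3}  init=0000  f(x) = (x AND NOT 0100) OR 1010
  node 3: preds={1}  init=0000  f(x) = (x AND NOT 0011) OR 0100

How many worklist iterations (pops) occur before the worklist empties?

6

Iteration log — 6 steps:
  step 1. node 0  ⊔preds=1100  new=1111  old=0101  +wl: 
  step 2. node 1  ⊔preds=0000  new=1100  stable
  step 3. node 2  ⊔preds=1111  new=1011  old=0000  +wl: 0
  step 4. node 3  ⊔preds=1100  new=1100  old=0000  +wl: 2
  step 5. node 0  ⊔preds=1111  new=1111  stable
  step 6. node 2  ⊔preds=1111  new=1011  stable

Least fixpoint reached:
  node 0: 1111
  node 1: 1100
  node 2: 1011
  node 3: 1100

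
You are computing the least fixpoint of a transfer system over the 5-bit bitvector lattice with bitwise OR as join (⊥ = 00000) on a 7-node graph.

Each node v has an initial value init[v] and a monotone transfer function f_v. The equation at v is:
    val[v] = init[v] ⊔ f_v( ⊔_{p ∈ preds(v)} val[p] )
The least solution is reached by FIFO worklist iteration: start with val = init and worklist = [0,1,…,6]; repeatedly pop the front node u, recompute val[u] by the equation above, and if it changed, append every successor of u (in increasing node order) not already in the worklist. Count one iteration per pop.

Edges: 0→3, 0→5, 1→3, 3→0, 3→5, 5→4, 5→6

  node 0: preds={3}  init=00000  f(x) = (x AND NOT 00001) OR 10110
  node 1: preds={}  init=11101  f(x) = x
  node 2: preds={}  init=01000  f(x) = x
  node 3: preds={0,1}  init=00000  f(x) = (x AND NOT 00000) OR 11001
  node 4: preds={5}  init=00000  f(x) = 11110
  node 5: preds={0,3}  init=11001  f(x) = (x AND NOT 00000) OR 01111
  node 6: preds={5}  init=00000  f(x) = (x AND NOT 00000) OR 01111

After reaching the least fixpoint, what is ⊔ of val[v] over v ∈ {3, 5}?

11111

Iteration log — 11 steps:
  step 1. node 0  ⊔preds=00000  new=10110  old=00000  +wl: 
  step 2. node 1  ⊔preds=00000  new=11101  stable
  step 3. node 2  ⊔preds=00000  new=01000  stable
  step 4. node 3  ⊔preds=11111  new=11111  old=00000  +wl: 0
  step 5. node 4  ⊔preds=11001  new=11110  old=00000  +wl: 
  step 6. node 5  ⊔preds=11111  new=11111  old=11001  +wl: 4
  step 7. node 6  ⊔preds=11111  new=11111  old=00000  +wl: 
  step 8. node 0  ⊔preds=11111  new=11110  old=10110  +wl: 3,5
  step 9. node 4  ⊔preds=11111  new=11110  stable
  step 10. node 3  ⊔preds=11111  new=11111  stable
  step 11. node 5  ⊔preds=11111  new=11111  stable

Least fixpoint reached:
  node 0: 11110
  node 1: 11101
  node 2: 01000
  node 3: 11111
  node 4: 11110
  node 5: 11111
  node 6: 11111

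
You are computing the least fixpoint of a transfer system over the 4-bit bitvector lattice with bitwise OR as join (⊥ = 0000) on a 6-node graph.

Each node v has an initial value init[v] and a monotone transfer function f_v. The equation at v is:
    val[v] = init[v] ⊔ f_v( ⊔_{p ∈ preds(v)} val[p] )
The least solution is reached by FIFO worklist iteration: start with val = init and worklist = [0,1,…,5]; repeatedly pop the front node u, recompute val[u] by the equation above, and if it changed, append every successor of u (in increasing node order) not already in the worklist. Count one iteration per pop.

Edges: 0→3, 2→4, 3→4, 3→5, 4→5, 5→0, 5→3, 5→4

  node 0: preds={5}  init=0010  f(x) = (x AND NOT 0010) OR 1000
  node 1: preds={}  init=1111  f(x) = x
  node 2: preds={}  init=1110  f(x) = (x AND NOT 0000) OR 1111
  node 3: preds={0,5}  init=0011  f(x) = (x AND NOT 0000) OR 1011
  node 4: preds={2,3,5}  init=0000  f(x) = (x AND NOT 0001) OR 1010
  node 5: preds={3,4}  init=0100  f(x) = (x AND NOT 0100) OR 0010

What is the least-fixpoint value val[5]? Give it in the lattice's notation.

1111

Iteration log — 9 steps:
  step 1. node 0  ⊔preds=0100  new=1110  old=0010  +wl: 
  step 2. node 1  ⊔preds=0000  new=1111  stable
  step 3. node 2  ⊔preds=0000  new=1111  old=1110  +wl: 
  step 4. node 3  ⊔preds=1110  new=1111  old=0011  +wl: 
  step 5. node 4  ⊔preds=1111  new=1110  old=0000  +wl: 
  step 6. node 5  ⊔preds=1111  new=1111  old=0100  +wl: 0,3,4
  step 7. node 0  ⊔preds=1111  new=1111  old=1110  +wl: 
  step 8. node 3  ⊔preds=1111  new=1111  stable
  step 9. node 4  ⊔preds=1111  new=1110  stable

Least fixpoint reached:
  node 0: 1111
  node 1: 1111
  node 2: 1111
  node 3: 1111
  node 4: 1110
  node 5: 1111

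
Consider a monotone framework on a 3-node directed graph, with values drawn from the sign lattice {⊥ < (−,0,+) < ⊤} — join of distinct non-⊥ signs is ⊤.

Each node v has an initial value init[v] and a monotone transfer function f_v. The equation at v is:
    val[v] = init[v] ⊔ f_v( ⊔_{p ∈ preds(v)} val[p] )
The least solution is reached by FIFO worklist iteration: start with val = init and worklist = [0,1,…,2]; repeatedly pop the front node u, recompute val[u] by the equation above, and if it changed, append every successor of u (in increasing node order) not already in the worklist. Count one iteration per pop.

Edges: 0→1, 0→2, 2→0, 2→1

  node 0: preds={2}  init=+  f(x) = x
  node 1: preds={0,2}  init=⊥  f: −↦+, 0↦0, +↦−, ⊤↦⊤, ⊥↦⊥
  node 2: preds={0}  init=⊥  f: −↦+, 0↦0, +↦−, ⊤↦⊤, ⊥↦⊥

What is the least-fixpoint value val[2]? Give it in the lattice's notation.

Iteration log — 8 steps:
  step 1. node 0  ⊔preds=⊥  new=+  stable
  step 2. node 1  ⊔preds=+  new=−  old=⊥  +wl: 
  step 3. node 2  ⊔preds=+  new=−  old=⊥  +wl: 0,1
  step 4. node 0  ⊔preds=−  new=⊤  old=+  +wl: 2
  step 5. node 1  ⊔preds=⊤  new=⊤  old=−  +wl: 
  step 6. node 2  ⊔preds=⊤  new=⊤  old=−  +wl: 0,1
  step 7. node 0  ⊔preds=⊤  new=⊤  stable
  step 8. node 1  ⊔preds=⊤  new=⊤  stable

Least fixpoint reached:
  node 0: ⊤
  node 1: ⊤
  node 2: ⊤

⊤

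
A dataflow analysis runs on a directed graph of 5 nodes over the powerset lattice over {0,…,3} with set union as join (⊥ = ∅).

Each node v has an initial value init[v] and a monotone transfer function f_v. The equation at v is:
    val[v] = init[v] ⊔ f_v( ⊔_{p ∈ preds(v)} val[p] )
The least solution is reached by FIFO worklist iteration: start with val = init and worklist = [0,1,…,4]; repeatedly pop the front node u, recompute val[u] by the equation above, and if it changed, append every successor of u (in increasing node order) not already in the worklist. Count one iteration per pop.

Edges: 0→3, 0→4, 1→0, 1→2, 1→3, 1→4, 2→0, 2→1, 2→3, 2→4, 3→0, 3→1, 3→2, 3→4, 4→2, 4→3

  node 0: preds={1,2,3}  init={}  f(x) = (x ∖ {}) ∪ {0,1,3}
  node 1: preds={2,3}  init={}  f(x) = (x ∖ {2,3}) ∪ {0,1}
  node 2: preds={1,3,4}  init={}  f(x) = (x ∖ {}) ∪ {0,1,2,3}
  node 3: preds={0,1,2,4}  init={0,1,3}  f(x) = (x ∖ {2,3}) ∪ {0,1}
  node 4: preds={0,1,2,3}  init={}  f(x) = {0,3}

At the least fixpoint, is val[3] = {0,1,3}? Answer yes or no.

yes

Iteration log — 10 steps:
  step 1. node 0  ⊔preds={0,1,3}  new={0,1,3}  old={}  +wl: 
  step 2. node 1  ⊔preds={0,1,3}  new={0,1}  old={}  +wl: 0
  step 3. node 2  ⊔preds={0,1,3}  new={0,1,2,3}  old={}  +wl: 1
  step 4. node 3  ⊔preds={0,1,2,3}  new={0,1,3}  stable
  step 5. node 4  ⊔preds={0,1,2,3}  new={0,3}  old={}  +wl: 2,3
  step 6. node 0  ⊔preds={0,1,2,3}  new={0,1,2,3}  old={0,1,3}  +wl: 4
  step 7. node 1  ⊔preds={0,1,2,3}  new={0,1}  stable
  step 8. node 2  ⊔preds={0,1,3}  new={0,1,2,3}  stable
  step 9. node 3  ⊔preds={0,1,2,3}  new={0,1,3}  stable
  step 10. node 4  ⊔preds={0,1,2,3}  new={0,3}  stable

Least fixpoint reached:
  node 0: {0,1,2,3}
  node 1: {0,1}
  node 2: {0,1,2,3}
  node 3: {0,1,3}
  node 4: {0,3}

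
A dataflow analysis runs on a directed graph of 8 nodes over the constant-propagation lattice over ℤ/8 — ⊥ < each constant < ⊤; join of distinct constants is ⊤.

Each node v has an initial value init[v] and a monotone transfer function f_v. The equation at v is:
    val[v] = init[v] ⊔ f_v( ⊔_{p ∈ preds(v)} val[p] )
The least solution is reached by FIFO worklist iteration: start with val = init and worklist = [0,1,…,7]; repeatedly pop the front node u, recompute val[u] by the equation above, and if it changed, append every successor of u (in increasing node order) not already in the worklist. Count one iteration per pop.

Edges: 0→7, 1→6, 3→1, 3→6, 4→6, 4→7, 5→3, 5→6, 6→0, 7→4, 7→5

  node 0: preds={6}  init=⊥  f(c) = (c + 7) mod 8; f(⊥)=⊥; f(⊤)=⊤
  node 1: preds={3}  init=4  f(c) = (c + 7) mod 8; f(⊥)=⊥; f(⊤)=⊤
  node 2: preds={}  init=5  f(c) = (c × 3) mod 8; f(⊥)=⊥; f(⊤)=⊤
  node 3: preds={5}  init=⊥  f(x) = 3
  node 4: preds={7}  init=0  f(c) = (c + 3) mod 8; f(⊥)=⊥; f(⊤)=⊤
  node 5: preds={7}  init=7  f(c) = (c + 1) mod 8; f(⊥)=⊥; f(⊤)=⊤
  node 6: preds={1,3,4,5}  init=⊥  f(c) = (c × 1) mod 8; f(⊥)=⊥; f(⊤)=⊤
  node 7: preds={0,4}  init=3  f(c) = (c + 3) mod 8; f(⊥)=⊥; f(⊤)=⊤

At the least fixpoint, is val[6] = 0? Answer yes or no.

Iteration log — 15 steps:
  step 1. node 0  ⊔preds=⊥  new=⊥  stable
  step 2. node 1  ⊔preds=⊥  new=4  stable
  step 3. node 2  ⊔preds=⊥  new=5  stable
  step 4. node 3  ⊔preds=7  new=3  old=⊥  +wl: 1
  step 5. node 4  ⊔preds=3  new=⊤  old=0  +wl: 
  step 6. node 5  ⊔preds=3  new=⊤  old=7  +wl: 3
  step 7. node 6  ⊔preds=⊤  new=⊤  old=⊥  +wl: 0
  step 8. node 7  ⊔preds=⊤  new=⊤  old=3  +wl: 4,5
  step 9. node 1  ⊔preds=3  new=⊤  old=4  +wl: 6
  step 10. node 3  ⊔preds=⊤  new=3  stable
  step 11. node 0  ⊔preds=⊤  new=⊤  old=⊥  +wl: 7
  step 12. node 4  ⊔preds=⊤  new=⊤  stable
  step 13. node 5  ⊔preds=⊤  new=⊤  stable
  step 14. node 6  ⊔preds=⊤  new=⊤  stable
  step 15. node 7  ⊔preds=⊤  new=⊤  stable

Least fixpoint reached:
  node 0: ⊤
  node 1: ⊤
  node 2: 5
  node 3: 3
  node 4: ⊤
  node 5: ⊤
  node 6: ⊤
  node 7: ⊤

no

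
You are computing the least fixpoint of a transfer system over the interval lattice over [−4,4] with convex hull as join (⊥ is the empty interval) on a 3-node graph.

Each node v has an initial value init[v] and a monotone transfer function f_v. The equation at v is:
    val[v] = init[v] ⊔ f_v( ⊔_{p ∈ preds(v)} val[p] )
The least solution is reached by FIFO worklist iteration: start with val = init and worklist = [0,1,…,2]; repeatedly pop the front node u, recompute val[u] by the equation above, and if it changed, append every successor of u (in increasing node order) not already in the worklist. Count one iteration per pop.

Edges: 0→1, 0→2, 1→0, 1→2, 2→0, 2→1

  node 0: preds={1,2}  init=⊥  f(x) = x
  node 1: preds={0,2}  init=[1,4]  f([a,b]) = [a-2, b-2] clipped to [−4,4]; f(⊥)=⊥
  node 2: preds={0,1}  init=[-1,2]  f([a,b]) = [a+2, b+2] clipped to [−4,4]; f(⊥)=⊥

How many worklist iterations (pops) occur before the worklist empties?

Worklist (9 pops):
  #1 pop 0: in=[-1,4] → [-1,4] (was ⊥); enqueue []
  #2 pop 1: in=[-1,4] → [-3,4] (was [1,4]); enqueue [0]
  #3 pop 2: in=[-3,4] → [-1,4] (was [-1,2]); enqueue [1]
  #4 pop 0: in=[-3,4] → [-3,4] (was [-1,4]); enqueue [2]
  #5 pop 1: in=[-3,4] → [-4,4] (was [-3,4]); enqueue [0]
  #6 pop 2: in=[-4,4] → [-2,4] (was [-1,4]); enqueue [1]
  #7 pop 0: in=[-4,4] → [-4,4] (was [-3,4]); enqueue [2]
  #8 pop 1: in=[-4,4] → [-4,4] (no change)
  #9 pop 2: in=[-4,4] → [-2,4] (no change)

Fixpoint:
  val[0] = [-4,4]
  val[1] = [-4,4]
  val[2] = [-2,4]

9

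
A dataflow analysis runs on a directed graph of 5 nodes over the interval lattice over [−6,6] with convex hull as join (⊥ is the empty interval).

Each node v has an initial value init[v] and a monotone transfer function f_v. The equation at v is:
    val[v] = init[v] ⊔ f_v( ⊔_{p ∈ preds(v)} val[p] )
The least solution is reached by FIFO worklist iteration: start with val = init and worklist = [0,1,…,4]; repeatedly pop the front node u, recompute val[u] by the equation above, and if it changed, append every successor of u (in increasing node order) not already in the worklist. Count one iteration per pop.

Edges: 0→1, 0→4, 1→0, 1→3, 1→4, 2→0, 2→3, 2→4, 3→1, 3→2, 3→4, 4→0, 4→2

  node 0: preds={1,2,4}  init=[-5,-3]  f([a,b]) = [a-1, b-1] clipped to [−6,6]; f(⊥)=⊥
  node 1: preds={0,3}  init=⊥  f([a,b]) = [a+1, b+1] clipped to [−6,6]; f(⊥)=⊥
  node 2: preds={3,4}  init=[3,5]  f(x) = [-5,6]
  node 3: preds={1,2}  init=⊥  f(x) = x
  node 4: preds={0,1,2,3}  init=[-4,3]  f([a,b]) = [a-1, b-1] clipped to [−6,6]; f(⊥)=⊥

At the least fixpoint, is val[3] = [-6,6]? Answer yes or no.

no

Worklist (11 pops):
  #1 pop 0: in=[-4,5] → [-5,4] (was [-5,-3]); enqueue []
  #2 pop 1: in=[-5,4] → [-4,5] (was ⊥); enqueue [0]
  #3 pop 2: in=[-4,3] → [-5,6] (was [3,5]); enqueue []
  #4 pop 3: in=[-5,6] → [-5,6] (was ⊥); enqueue [1,2]
  #5 pop 4: in=[-5,6] → [-6,5] (was [-4,3]); enqueue []
  #6 pop 0: in=[-6,6] → [-6,5] (was [-5,4]); enqueue [4]
  #7 pop 1: in=[-6,6] → [-5,6] (was [-4,5]); enqueue [0,3]
  #8 pop 2: in=[-6,6] → [-5,6] (no change)
  #9 pop 4: in=[-6,6] → [-6,5] (no change)
  #10 pop 0: in=[-6,6] → [-6,5] (no change)
  #11 pop 3: in=[-5,6] → [-5,6] (no change)

Fixpoint:
  val[0] = [-6,5]
  val[1] = [-5,6]
  val[2] = [-5,6]
  val[3] = [-5,6]
  val[4] = [-6,5]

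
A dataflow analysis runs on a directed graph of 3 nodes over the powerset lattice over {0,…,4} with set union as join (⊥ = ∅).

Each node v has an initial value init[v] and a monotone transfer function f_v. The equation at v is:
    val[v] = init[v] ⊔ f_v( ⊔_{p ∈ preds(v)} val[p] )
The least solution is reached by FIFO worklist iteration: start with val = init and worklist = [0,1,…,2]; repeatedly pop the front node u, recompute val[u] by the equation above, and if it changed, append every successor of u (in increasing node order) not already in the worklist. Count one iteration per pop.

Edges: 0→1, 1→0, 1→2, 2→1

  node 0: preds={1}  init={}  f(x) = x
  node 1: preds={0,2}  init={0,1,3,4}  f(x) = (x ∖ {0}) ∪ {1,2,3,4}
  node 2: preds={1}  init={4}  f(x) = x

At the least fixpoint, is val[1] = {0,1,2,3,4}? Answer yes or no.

yes

Iteration log — 5 steps:
  step 1. node 0  ⊔preds={0,1,3,4}  new={0,1,3,4}  old={}  +wl: 
  step 2. node 1  ⊔preds={0,1,3,4}  new={0,1,2,3,4}  old={0,1,3,4}  +wl: 0
  step 3. node 2  ⊔preds={0,1,2,3,4}  new={0,1,2,3,4}  old={4}  +wl: 1
  step 4. node 0  ⊔preds={0,1,2,3,4}  new={0,1,2,3,4}  old={0,1,3,4}  +wl: 
  step 5. node 1  ⊔preds={0,1,2,3,4}  new={0,1,2,3,4}  stable

Least fixpoint reached:
  node 0: {0,1,2,3,4}
  node 1: {0,1,2,3,4}
  node 2: {0,1,2,3,4}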